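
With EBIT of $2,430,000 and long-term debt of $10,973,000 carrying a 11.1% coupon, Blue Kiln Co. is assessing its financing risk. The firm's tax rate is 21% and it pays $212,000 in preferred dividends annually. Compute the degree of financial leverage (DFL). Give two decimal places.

Annual interest charges come to $1,218,003.00.
Pre-tax preferred-dividend burden = $212,000 ÷ (1 − 0.21) = $268,354.43.
DFL = EBIT ÷ [EBIT − I − D_p/(1−t)] = $2,430,000 ÷ [$2,430,000 − $1,218,003.00 − $268,354.43] = $2,430,000 ÷ $943,642.57 = 2.5751.

2.58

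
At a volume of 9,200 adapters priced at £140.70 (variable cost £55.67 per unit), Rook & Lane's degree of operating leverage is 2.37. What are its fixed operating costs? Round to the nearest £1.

£452,202

Total contribution margin = 9,200 × £85.03 = £782,276.00.
DOL = contribution / EBIT, so EBIT = £782,276.00 / 2.37 = £330,074.26.
Fixed costs = CM − EBIT = £782,276.00 − £330,074.26 = £452,202.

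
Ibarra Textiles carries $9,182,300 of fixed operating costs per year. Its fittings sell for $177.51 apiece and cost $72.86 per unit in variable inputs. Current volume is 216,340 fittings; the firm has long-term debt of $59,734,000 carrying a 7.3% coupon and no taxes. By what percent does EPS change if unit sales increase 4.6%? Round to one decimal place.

+11.4%

Contribution at this volume is 216,340 × $104.65 = $22,639,981.00.
Subtracting fixed costs: EBIT = $22,639,981.00 − $9,182,300 = $13,457,681.00.
After interest of $4,360,582.00, pre-tax earnings = $9,097,099.00.
Degree of combined leverage = contribution ÷ (EBIT − I) = $22,639,981.00 ÷ $9,097,099.00 = 2.4887.
EPS therefore changes by 2.4887 × (+4.6%) = +11.4%.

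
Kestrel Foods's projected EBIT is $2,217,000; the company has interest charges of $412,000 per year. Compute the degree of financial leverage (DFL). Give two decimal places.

1.23

Annual interest charges come to $412,000.00.
DFL = EBIT ÷ (EBIT − I) = $2,217,000 ÷ ($2,217,000 − $412,000.00) = $2,217,000 ÷ $1,805,000.00 = 1.2283.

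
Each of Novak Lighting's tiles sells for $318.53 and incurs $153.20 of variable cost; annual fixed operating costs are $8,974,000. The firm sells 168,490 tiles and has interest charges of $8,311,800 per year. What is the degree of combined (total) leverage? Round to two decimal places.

2.64

Contribution at this volume is 168,490 × $165.33 = $27,856,451.70.
Operating income = contribution − fixed costs = $27,856,451.70 − $8,974,000 = $18,882,451.70. Interest = $8,311,800.00.
DOL = $27,856,451.70 ÷ $18,882,451.70 = 1.4753; DFL = $18,882,451.70 ÷ $10,570,651.70 = 1.7863.
Combined leverage = 1.4753 × 1.7863 = 2.6353.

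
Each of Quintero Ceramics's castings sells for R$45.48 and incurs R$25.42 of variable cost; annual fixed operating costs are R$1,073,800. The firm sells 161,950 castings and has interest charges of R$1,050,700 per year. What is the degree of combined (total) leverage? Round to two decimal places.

2.89

Total contribution margin = 161,950 × R$20.06 = R$3,248,717.00.
EBIT = R$3,248,717.00 − R$1,073,800 = R$2,174,917.00. Interest = R$1,050,700.00, so EBIT − I = R$1,124,217.00.
Degree of total leverage = total CM / (EBIT − interest) = R$3,248,717.00 / R$1,124,217.00 = 2.8898.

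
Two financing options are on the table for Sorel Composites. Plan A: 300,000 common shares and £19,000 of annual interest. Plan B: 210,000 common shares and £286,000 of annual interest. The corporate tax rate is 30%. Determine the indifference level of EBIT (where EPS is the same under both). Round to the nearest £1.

£909,000

At indifference, (EBIT − 19,000)(1 − t)/300,000 = (EBIT − 286,000)(1 − t)/210,000.
Cancelling (1 − t) and cross-multiplying: 210,000·(EBIT − 19,000) = 300,000·(EBIT − 286,000).
EBIT × (300,000 − 210,000) = 286,000 × 300,000 − 19,000 × 210,000 = 81,810,000,000, so EBIT = 81,810,000,000 ÷ 90,000 = 909,000.00.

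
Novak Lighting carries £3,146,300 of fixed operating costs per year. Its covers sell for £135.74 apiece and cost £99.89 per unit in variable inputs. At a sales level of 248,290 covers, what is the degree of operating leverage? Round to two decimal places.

1.55

Total contribution margin = 248,290 × £35.85 = £8,901,196.50.
Operating income = contribution − fixed costs = £8,901,196.50 − £3,146,300 = £5,754,896.50.
Degree of operating leverage = £8,901,196.50 / £5,754,896.50 = 1.5467.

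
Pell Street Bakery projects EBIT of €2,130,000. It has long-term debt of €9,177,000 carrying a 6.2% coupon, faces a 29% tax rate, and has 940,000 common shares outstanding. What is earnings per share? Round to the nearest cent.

Pre-tax income = €2,130,000 − €568,974.00 = €1,561,026.00.
After tax at 29%: net income = €1,561,026.00 × 0.71 = €1,108,328.46.
Per share: €1,108,328.46 / 940,000 shares = €1.18.

€1.18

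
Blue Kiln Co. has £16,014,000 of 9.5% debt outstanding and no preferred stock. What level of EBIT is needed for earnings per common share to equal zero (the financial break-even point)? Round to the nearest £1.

£1,521,330

Annual interest = 9.5% × £16,014,000 = £1,521,330.00.
Without preferred stock the financial break-even is simply EBIT = interest = £1,521,330.00.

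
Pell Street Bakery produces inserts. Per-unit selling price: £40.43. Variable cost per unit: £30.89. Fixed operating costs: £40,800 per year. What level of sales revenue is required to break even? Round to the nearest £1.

£172,908

CM per unit = £40.43 − £30.89 = £9.54; CM ratio = £9.54 / £40.43 = 0.2360.
Break-even revenue = fixed costs × price ÷ CM = £40,800 × £40.43 ÷ £9.54 = £172,908.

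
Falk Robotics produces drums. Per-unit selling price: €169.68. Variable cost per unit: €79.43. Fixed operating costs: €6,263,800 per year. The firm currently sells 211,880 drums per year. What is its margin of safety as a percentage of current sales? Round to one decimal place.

Unit CM = price − variable cost = €169.68 − €79.43 = €90.25. Break-even units = €6,263,800 ÷ €90.25 = 69,404.99; break-even revenue = 69,404.99 × €169.68 = €11,776,638.05.
Actual sales revenue = 211,880 × €169.68 = €35,951,798.40.
Margin of safety = (€35,951,798.40 − €11,776,638.05) ÷ €35,951,798.40 = 67.2%.

67.2%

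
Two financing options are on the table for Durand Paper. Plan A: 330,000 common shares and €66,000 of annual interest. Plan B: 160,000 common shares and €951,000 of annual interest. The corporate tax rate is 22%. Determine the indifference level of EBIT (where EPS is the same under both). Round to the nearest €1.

Set EPS_A = EPS_B: (EBIT − €66,000)(1 − 0.22) ÷ 330,000 = (EBIT − €951,000)(1 − 0.22) ÷ 160,000.
The (1 − t) factor cancels: (EBIT − 66,000) × 160,000 = (EBIT − 951,000) × 330,000.
Solving, EBIT = (951,000·330,000 − 66,000·160,000) / (330,000 − 160,000) = 303,270,000,000 / 170,000 = 1,783,941.18.

€1,783,941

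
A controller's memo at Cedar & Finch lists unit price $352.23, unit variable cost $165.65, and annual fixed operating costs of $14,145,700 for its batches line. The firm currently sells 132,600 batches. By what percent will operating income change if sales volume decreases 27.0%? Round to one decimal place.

-63.0%

At 132,600 units, contribution = 132,600 × $186.58 = $24,740,508.00.
EBIT = $24,740,508.00 − $14,145,700 = $10,594,808.00.
So DOL = total CM / EBIT = $24,740,508.00 / $10,594,808.00 = 2.3352.
So EBIT moves 2.3352 × (-27.0%) = -63.0%.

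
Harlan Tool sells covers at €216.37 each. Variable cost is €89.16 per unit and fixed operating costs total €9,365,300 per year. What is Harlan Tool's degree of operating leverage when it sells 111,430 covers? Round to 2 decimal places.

Total contribution margin = 111,430 × €127.21 = €14,175,010.30.
Operating income = contribution − fixed costs = €14,175,010.30 − €9,365,300 = €4,809,710.30.
So DOL = total CM / EBIT = €14,175,010.30 / €4,809,710.30 = 2.9472.

2.95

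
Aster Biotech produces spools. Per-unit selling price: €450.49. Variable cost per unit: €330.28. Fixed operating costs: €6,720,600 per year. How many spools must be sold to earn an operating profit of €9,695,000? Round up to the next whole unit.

Unit CM = price − variable cost = €450.49 − €330.28 = €120.21.
Units = (FC + target) / CM = (€6,720,600 + €9,695,000) / €120.21 = 136,557.69, so 136,558 spools.

136,558 spools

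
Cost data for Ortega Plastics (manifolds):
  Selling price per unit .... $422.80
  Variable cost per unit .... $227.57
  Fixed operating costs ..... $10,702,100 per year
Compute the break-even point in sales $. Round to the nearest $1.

$23,177,011

CM per unit = $422.80 − $227.57 = $195.23; CM ratio = $195.23 / $422.80 = 0.4618.
Break-even sales = FC ÷ CM ratio = $10,702,100 × $422.80 / $195.23 = $23,177,011.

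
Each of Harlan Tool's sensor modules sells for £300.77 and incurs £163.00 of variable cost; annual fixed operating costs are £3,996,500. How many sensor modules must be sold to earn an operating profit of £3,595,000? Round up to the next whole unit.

Unit CM = price − variable cost = £300.77 − £163.00 = £137.77.
Need Q such that Q × £137.77 − £3,996,500 = £3,595,000, i.e. Q = £7,591,500 / £137.77 = 55,102.71 → 55,103.

55,103 sensor modules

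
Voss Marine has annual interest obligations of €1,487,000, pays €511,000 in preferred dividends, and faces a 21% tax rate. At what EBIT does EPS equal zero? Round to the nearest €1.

€2,133,835

Grossing the preferred dividend up to pre-tax terms: €511,000 / (1 − 0.21) = €646,835.44.
EPS = 0 when EBIT covers interest plus the pre-tax preferred burden: €1,487,000 + €646,835.44 = €2,133,835.44.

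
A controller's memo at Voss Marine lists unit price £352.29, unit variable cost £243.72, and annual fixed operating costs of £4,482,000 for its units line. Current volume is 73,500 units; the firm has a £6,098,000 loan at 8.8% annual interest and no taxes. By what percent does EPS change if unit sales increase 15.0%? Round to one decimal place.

Total contribution margin = 73,500 × £108.57 = £7,979,895.00.
Subtracting fixed costs: EBIT = £7,979,895.00 − £4,482,000 = £3,497,895.00.
After interest of £536,624.00, pre-tax earnings = £2,961,271.00.
Degree of combined leverage = contribution ÷ (EBIT − I) = £7,979,895.00 ÷ £2,961,271.00 = 2.6948.
%ΔEPS = DCL × %ΔSales = 2.6948 × +15.0% = +40.4%.

+40.4%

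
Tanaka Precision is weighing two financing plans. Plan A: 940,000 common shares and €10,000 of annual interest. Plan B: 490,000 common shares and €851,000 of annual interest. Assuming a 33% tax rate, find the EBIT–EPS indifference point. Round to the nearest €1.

Set EPS_A = EPS_B: (EBIT − €10,000)(1 − 0.33) ÷ 940,000 = (EBIT − €851,000)(1 − 0.33) ÷ 490,000.
Cancelling (1 − t) and cross-multiplying: 490,000·(EBIT − 10,000) = 940,000·(EBIT − 851,000).
EBIT × (940,000 − 490,000) = 851,000 × 940,000 − 10,000 × 490,000 = 795,040,000,000, so EBIT = 795,040,000,000 ÷ 450,000 = 1,766,755.56.

€1,766,756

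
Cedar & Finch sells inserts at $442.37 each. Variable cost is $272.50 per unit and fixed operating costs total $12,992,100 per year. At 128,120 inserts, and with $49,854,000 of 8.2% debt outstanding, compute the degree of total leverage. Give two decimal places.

At 128,120 units, contribution = 128,120 × $169.87 = $21,763,744.40.
Subtracting fixed costs: EBIT = $21,763,744.40 − $12,992,100 = $8,771,644.40. Interest = $4,088,028.00, so EBIT − I = $4,683,616.40.
DCL = contribution ÷ (EBIT − I) = $21,763,744.40 ÷ $4,683,616.40 = 4.6468.

4.65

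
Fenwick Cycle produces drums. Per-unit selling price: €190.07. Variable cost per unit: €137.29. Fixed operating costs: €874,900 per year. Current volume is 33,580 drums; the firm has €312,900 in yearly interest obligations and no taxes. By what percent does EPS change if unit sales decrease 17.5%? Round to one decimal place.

-53.1%

Contribution at this volume is 33,580 × €52.78 = €1,772,352.40.
EBIT = €1,772,352.40 − €874,900 = €897,452.40.
After interest of €312,900.00, pre-tax earnings = €584,552.40.
DCL = total CM / (EBIT − I) = €1,772,352.40 / €584,552.40 = 3.0320.
%ΔEPS = DCL × %ΔSales = 3.0320 × -17.5% = -53.1%.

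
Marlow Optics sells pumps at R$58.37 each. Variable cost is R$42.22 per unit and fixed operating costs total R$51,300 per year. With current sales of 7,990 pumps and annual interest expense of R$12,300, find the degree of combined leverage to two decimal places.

1.97

Contribution at this volume is 7,990 × R$16.15 = R$129,038.50.
Subtracting fixed costs: EBIT = R$129,038.50 − R$51,300 = R$77,738.50. Interest = R$12,300.00.
DOL = R$129,038.50 ÷ R$77,738.50 = 1.6599; DFL = R$77,738.50 ÷ R$65,438.50 = 1.1880.
Combined leverage = 1.6599 × 1.1880 = 1.9720.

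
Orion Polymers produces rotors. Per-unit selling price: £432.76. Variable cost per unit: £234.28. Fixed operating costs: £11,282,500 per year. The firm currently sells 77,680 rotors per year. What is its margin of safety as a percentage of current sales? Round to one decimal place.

26.8%

Unit CM = price − variable cost = £432.76 − £234.28 = £198.48. Break-even units = £11,282,500 ÷ £198.48 = 56,844.52; break-even revenue = 56,844.52 × £432.76 = £24,600,033.76.
Current sales = 77,680 × £432.76 = £33,616,796.80.
Margin of safety = (£33,616,796.80 − £24,600,033.76) ÷ £33,616,796.80 = 26.8%.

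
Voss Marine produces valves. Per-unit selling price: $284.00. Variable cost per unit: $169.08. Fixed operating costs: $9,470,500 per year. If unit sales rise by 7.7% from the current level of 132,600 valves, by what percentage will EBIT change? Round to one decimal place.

At 132,600 units, contribution = 132,600 × $114.92 = $15,238,392.00.
Operating income = contribution − fixed costs = $15,238,392.00 − $9,470,500 = $5,767,892.00.
Degree of operating leverage = $15,238,392.00 / $5,767,892.00 = 2.6419.
Operating income changes by 2.6419 × +7.7% = +20.3%.

+20.3%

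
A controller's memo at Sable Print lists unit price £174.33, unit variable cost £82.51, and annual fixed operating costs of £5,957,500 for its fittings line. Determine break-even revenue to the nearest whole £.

£11,310,945

CM per unit = £174.33 − £82.51 = £91.82; CM ratio = £91.82 / £174.33 = 0.5267.
Break-even sales = FC ÷ CM ratio = £5,957,500 × £174.33 / £91.82 = £11,310,945.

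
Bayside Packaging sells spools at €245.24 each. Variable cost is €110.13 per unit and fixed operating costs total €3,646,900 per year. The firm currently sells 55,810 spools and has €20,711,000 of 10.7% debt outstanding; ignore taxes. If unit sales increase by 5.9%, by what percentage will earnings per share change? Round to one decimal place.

+26.5%

At 55,810 units, contribution = 55,810 × €135.11 = €7,540,489.10.
EBIT = €7,540,489.10 − €3,646,900 = €3,893,589.10.
After interest of €2,216,077.00, pre-tax earnings = €1,677,512.10.
Degree of combined leverage = contribution ÷ (EBIT − I) = €7,540,489.10 ÷ €1,677,512.10 = 4.4950.
%ΔEPS = DCL × %ΔSales = 4.4950 × +5.9% = +26.5%.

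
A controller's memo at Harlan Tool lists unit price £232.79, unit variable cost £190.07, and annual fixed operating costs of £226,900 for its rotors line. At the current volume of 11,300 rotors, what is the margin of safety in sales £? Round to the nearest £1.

£1,394,103

Each unit contributes £232.79 − £190.07 = £42.72. Break-even units = £226,900 ÷ £42.72 = 5,311.33; break-even revenue = 5,311.33 × £232.79 = £1,236,424.41.
Current sales = 11,300 × £232.79 = £2,630,527.00.
Margin of safety = £2,630,527.00 − £1,236,424.41 = £1,394,103.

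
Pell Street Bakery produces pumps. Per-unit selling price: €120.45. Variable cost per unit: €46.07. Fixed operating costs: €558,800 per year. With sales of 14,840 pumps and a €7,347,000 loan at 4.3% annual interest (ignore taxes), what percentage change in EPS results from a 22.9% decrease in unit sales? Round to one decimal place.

-110.3%

Total contribution margin = 14,840 × €74.38 = €1,103,799.20.
Subtracting fixed costs: EBIT = €1,103,799.20 − €558,800 = €544,999.20.
After interest of €315,921.00, pre-tax earnings = €229,078.20.
Degree of combined leverage = contribution ÷ (EBIT − I) = €1,103,799.20 ÷ €229,078.20 = 4.8184.
%ΔEPS = DCL × %ΔSales = 4.8184 × -22.9% = -110.3%.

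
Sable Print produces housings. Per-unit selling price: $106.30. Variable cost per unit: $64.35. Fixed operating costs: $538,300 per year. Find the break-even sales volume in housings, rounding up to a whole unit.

Each unit contributes $106.30 − $64.35 = $41.95.
Break-even volume = fixed costs ÷ CM per unit = $538,300 ÷ $41.95 = 12,831.94, so 12,832 housings.

12,832 housings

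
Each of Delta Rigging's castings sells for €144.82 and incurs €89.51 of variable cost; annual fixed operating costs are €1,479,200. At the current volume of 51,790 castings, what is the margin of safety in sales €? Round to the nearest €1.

Each unit contributes €144.82 − €89.51 = €55.31. Break-even units = €1,479,200 ÷ €55.31 = 26,743.81; break-even revenue = 26,743.81 × €144.82 = €3,873,038.22.
Actual sales revenue = 51,790 × €144.82 = €7,500,227.80.
Margin of safety = €7,500,227.80 − €3,873,038.22 = €3,627,190.

€3,627,190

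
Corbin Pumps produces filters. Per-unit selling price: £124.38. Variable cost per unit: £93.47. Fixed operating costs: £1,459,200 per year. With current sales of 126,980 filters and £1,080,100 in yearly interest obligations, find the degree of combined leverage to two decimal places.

2.83

Contribution at this volume is 126,980 × £30.91 = £3,924,951.80.
Operating income = contribution − fixed costs = £3,924,951.80 − £1,459,200 = £2,465,751.80. Interest = £1,080,100.00, so EBIT − I = £1,385,651.80.
DCL = contribution ÷ (EBIT − I) = £3,924,951.80 ÷ £1,385,651.80 = 2.8326.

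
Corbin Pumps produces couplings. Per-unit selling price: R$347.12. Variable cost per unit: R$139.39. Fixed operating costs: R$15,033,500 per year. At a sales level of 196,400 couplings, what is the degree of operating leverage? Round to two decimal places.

Contribution at this volume is 196,400 × R$207.73 = R$40,798,172.00.
Operating income = contribution − fixed costs = R$40,798,172.00 − R$15,033,500 = R$25,764,672.00.
So DOL = total CM / EBIT = R$40,798,172.00 / R$25,764,672.00 = 1.5835.

1.58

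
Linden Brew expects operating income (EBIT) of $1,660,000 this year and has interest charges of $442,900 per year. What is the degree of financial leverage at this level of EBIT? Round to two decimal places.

Interest = $442,900.00.
DFL = EBIT ÷ (EBIT − I) = $1,660,000 ÷ ($1,660,000 − $442,900.00) = $1,660,000 ÷ $1,217,100.00 = 1.3639.

1.36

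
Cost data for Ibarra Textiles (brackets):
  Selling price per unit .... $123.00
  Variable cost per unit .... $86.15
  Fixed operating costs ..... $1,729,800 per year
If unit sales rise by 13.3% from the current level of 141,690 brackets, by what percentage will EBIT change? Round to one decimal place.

+19.9%

Contribution at this volume is 141,690 × $36.85 = $5,221,276.50.
EBIT = $5,221,276.50 − $1,729,800 = $3,491,476.50.
DOL = contribution ÷ EBIT = $5,221,276.50 ÷ $3,491,476.50 = 1.4954.
%ΔEBIT = DOL × %ΔSales = 1.4954 × +13.3% = +19.9%.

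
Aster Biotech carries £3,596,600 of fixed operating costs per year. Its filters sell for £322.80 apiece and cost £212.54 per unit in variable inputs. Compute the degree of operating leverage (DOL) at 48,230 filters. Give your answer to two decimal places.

3.09

Total contribution margin = 48,230 × £110.26 = £5,317,839.80.
Operating income = contribution − fixed costs = £5,317,839.80 − £3,596,600 = £1,721,239.80.
Degree of operating leverage = £5,317,839.80 / £1,721,239.80 = 3.0895.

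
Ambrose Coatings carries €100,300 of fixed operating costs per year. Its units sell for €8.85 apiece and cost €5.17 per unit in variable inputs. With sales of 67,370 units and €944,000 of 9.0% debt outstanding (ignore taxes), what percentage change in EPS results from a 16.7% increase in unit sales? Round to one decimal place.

Total contribution margin = 67,370 × €3.68 = €247,921.60.
Subtracting fixed costs: EBIT = €247,921.60 − €100,300 = €147,621.60.
Interest = €84,960.00, so EBIT − I = €62,661.60.
Degree of combined leverage = contribution ÷ (EBIT − I) = €247,921.60 ÷ €62,661.60 = 3.9565.
%ΔEPS = DCL × %ΔSales = 3.9565 × +16.7% = +66.1%.

+66.1%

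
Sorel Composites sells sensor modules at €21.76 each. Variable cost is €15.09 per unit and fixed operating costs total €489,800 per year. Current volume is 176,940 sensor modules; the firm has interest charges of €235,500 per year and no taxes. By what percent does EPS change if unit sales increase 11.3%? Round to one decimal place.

Contribution at this volume is 176,940 × €6.67 = €1,180,189.80.
EBIT = €1,180,189.80 − €489,800 = €690,389.80.
After interest of €235,500.00, pre-tax earnings = €454,889.80.
Degree of combined leverage = contribution ÷ (EBIT − I) = €1,180,189.80 ÷ €454,889.80 = 2.5945.
%ΔEPS = DCL × %ΔSales = 2.5945 × +11.3% = +29.3%.

+29.3%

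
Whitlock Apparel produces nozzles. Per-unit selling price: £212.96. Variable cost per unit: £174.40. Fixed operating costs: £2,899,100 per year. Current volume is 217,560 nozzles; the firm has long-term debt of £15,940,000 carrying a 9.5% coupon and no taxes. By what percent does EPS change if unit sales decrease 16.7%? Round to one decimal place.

Total contribution margin = 217,560 × £38.56 = £8,389,113.60.
EBIT = £8,389,113.60 − £2,899,100 = £5,490,013.60.
Interest = £1,514,300.00, so EBIT − I = £3,975,713.60.
Degree of combined leverage = contribution ÷ (EBIT − I) = £8,389,113.60 ÷ £3,975,713.60 = 2.1101.
%ΔEPS = DCL × %ΔSales = 2.1101 × -16.7% = -35.2%.

-35.2%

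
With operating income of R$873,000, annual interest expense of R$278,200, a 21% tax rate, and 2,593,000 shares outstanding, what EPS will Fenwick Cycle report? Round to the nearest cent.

R$0.18

Pre-tax income = R$873,000 − R$278,200.00 = R$594,800.00.
After tax at 21%: net income = R$594,800.00 × 0.79 = R$469,892.00.
Per share: R$469,892.00 / 2,593,000 shares = R$0.18.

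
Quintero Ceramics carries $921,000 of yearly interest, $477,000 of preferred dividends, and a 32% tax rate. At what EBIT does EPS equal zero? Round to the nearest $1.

$1,622,471

Grossing the preferred dividend up to pre-tax terms: $477,000 / (1 − 0.32) = $701,470.59.
EPS = 0 when EBIT covers interest plus the pre-tax preferred burden: $921,000 + $701,470.59 = $1,622,470.59.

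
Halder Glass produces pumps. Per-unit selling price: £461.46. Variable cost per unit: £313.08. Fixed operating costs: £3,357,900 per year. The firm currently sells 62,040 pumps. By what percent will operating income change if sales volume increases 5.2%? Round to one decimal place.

+8.2%

Total contribution margin = 62,040 × £148.38 = £9,205,495.20.
EBIT = £9,205,495.20 − £3,357,900 = £5,847,595.20.
Degree of operating leverage = £9,205,495.20 / £5,847,595.20 = 1.5742.
So EBIT moves 1.5742 × (+5.2%) = +8.2%.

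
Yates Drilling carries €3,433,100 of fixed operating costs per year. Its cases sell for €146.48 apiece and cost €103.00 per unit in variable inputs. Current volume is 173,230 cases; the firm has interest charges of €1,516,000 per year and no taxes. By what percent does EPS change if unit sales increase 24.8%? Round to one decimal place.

At 173,230 units, contribution = 173,230 × €43.48 = €7,532,040.40.
Operating income = contribution − fixed costs = €7,532,040.40 − €3,433,100 = €4,098,940.40.
After interest of €1,516,000.00, pre-tax earnings = €2,582,940.40.
DCL = total CM / (EBIT − I) = €7,532,040.40 / €2,582,940.40 = 2.9161.
%ΔEPS = DCL × %ΔSales = 2.9161 × +24.8% = +72.3%.

+72.3%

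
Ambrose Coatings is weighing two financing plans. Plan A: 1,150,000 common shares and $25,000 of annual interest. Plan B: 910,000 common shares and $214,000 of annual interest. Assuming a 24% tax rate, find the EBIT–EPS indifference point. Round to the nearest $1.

$930,625

At indifference, (EBIT − 25,000)(1 − t)/1,150,000 = (EBIT − 214,000)(1 − t)/910,000.
Cancelling (1 − t) and cross-multiplying: 910,000·(EBIT − 25,000) = 1,150,000·(EBIT − 214,000).
Solving, EBIT = (214,000·1,150,000 − 25,000·910,000) / (1,150,000 − 910,000) = 223,350,000,000 / 240,000 = 930,625.00.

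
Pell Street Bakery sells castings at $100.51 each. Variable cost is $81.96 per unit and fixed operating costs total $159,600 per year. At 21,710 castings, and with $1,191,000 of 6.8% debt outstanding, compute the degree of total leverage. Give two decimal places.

2.48

At 21,710 units, contribution = 21,710 × $18.55 = $402,720.50.
Subtracting fixed costs: EBIT = $402,720.50 − $159,600 = $243,120.50. Interest = $80,988.00, so EBIT − I = $162,132.50.
DCL = contribution ÷ (EBIT − I) = $402,720.50 ÷ $162,132.50 = 2.4839.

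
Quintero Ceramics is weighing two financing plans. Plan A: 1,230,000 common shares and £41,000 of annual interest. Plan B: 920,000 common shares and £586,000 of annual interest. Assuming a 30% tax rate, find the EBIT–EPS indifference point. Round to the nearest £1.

£2,203,419

Set EPS_A = EPS_B: (EBIT − £41,000)(1 − 0.30) ÷ 1,230,000 = (EBIT − £586,000)(1 − 0.30) ÷ 920,000.
Cancelling (1 − t) and cross-multiplying: 920,000·(EBIT − 41,000) = 1,230,000·(EBIT − 586,000).
EBIT × (1,230,000 − 920,000) = 586,000 × 1,230,000 − 41,000 × 920,000 = 683,060,000,000, so EBIT = 683,060,000,000 ÷ 310,000 = 2,203,419.35.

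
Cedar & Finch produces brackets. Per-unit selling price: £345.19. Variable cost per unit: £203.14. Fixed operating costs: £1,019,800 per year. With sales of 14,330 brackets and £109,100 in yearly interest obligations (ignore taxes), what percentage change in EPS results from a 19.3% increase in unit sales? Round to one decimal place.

+43.3%

At 14,330 units, contribution = 14,330 × £142.05 = £2,035,576.50.
Operating income = contribution − fixed costs = £2,035,576.50 − £1,019,800 = £1,015,776.50.
After interest of £109,100.00, pre-tax earnings = £906,676.50.
DCL = total CM / (EBIT − I) = £2,035,576.50 / £906,676.50 = 2.2451.
%ΔEPS = DCL × %ΔSales = 2.2451 × +19.3% = +43.3%.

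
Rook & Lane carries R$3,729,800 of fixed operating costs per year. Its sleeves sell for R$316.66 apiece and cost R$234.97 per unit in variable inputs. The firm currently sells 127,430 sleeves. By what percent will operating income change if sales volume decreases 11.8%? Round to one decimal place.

At 127,430 units, contribution = 127,430 × R$81.69 = R$10,409,756.70.
Operating income = contribution − fixed costs = R$10,409,756.70 − R$3,729,800 = R$6,679,956.70.
So DOL = total CM / EBIT = R$10,409,756.70 / R$6,679,956.70 = 1.5584.
Operating income changes by 1.5584 × -11.8% = -18.4%.

-18.4%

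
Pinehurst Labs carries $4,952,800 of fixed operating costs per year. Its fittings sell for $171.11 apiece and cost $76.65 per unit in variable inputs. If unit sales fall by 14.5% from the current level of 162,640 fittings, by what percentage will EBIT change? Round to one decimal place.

-21.4%

Total contribution margin = 162,640 × $94.46 = $15,362,974.40.
Operating income = contribution − fixed costs = $15,362,974.40 − $4,952,800 = $10,410,174.40.
DOL = contribution ÷ EBIT = $15,362,974.40 ÷ $10,410,174.40 = 1.4758.
So EBIT moves 1.4758 × (-14.5%) = -21.4%.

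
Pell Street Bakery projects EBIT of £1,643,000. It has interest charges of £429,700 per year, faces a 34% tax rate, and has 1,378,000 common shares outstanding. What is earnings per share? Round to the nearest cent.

Pre-tax income = £1,643,000 − £429,700.00 = £1,213,300.00.
After tax at 34%: net income = £1,213,300.00 × 0.66 = £800,778.00.
Per share: £800,778.00 / 1,378,000 shares = £0.58.

£0.58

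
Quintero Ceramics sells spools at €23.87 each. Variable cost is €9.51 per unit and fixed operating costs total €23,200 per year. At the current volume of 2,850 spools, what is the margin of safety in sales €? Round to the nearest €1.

€29,465

Unit CM = price − variable cost = €23.87 − €9.51 = €14.36. Break-even units = €23,200 ÷ €14.36 = 1,615.60; break-even revenue = 1,615.60 × €23.87 = €38,564.35.
Actual sales revenue = 2,850 × €23.87 = €68,029.50.
Margin of safety = €68,029.50 − €38,564.35 = €29,465.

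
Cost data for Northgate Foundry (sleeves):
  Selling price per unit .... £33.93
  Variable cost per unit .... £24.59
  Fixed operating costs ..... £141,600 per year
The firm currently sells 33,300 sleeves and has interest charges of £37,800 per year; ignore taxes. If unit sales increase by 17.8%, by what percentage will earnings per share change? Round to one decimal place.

+42.1%

Contribution at this volume is 33,300 × £9.34 = £311,022.00.
Subtracting fixed costs: EBIT = £311,022.00 − £141,600 = £169,422.00.
After interest of £37,800.00, pre-tax earnings = £131,622.00.
Degree of combined leverage = contribution ÷ (EBIT − I) = £311,022.00 ÷ £131,622.00 = 2.3630.
%ΔEPS = DCL × %ΔSales = 2.3630 × +17.8% = +42.1%.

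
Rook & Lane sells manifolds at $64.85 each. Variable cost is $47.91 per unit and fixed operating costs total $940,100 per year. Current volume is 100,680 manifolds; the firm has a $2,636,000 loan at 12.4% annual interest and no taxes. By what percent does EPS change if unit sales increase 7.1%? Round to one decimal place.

+27.6%

At 100,680 units, contribution = 100,680 × $16.94 = $1,705,519.20.
Subtracting fixed costs: EBIT = $1,705,519.20 − $940,100 = $765,419.20.
Interest = $326,864.00, so EBIT − I = $438,555.20.
DCL = total CM / (EBIT − I) = $1,705,519.20 / $438,555.20 = 3.8889.
EPS therefore changes by 3.8889 × (+7.1%) = +27.6%.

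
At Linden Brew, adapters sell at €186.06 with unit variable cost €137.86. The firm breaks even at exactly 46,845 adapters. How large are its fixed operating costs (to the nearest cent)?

€2,257,929.00

Each unit contributes €186.06 − €137.86 = €48.20.
Since BE = FC / CM, FC = 46,845 × €48.20 = €2,257,929.00.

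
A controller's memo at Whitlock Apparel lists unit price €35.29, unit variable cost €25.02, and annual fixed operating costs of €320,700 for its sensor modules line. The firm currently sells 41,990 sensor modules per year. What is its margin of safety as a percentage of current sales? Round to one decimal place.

25.6%

Contribution margin per unit = €35.29 − €25.02 = €10.27. Break-even units = €320,700 ÷ €10.27 = 31,226.87; break-even revenue = 31,226.87 × €35.29 = €1,101,996.40.
Actual sales revenue = 41,990 × €35.29 = €1,481,827.10.
Margin of safety = (€1,481,827.10 − €1,101,996.40) ÷ €1,481,827.10 = 25.6%.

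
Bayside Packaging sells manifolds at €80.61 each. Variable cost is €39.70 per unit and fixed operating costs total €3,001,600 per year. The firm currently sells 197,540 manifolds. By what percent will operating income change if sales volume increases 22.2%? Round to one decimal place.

At 197,540 units, contribution = 197,540 × €40.91 = €8,081,361.40.
Operating income = contribution − fixed costs = €8,081,361.40 − €3,001,600 = €5,079,761.40.
DOL = contribution ÷ EBIT = €8,081,361.40 ÷ €5,079,761.40 = 1.5909.
Operating income changes by 1.5909 × +22.2% = +35.3%.

+35.3%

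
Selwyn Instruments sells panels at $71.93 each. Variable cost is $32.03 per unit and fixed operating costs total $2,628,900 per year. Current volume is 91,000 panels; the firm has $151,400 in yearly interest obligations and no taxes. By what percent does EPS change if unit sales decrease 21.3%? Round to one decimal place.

-90.9%

At 91,000 units, contribution = 91,000 × $39.90 = $3,630,900.00.
EBIT = $3,630,900.00 − $2,628,900 = $1,002,000.00.
After interest of $151,400.00, pre-tax earnings = $850,600.00.
DCL = total CM / (EBIT − I) = $3,630,900.00 / $850,600.00 = 4.2686.
%ΔEPS = DCL × %ΔSales = 4.2686 × -21.3% = -90.9%.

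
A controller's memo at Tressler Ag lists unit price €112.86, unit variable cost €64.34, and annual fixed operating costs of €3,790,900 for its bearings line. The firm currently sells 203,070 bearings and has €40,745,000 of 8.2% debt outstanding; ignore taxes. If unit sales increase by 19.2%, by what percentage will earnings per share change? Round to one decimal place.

Total contribution margin = 203,070 × €48.52 = €9,852,956.40.
Operating income = contribution − fixed costs = €9,852,956.40 − €3,790,900 = €6,062,056.40.
Interest = €3,341,090.00, so EBIT − I = €2,720,966.40.
DCL = total CM / (EBIT − I) = €9,852,956.40 / €2,720,966.40 = 3.6211.
%ΔEPS = DCL × %ΔSales = 3.6211 × +19.2% = +69.5%.

+69.5%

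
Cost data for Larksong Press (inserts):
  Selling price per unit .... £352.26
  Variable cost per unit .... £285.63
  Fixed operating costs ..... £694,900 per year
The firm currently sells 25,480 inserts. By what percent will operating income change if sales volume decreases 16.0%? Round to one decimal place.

-27.1%

Contribution at this volume is 25,480 × £66.63 = £1,697,732.40.
Operating income = contribution − fixed costs = £1,697,732.40 − £694,900 = £1,002,832.40.
Degree of operating leverage = £1,697,732.40 / £1,002,832.40 = 1.6929.
%ΔEBIT = DOL × %ΔSales = 1.6929 × -16.0% = -27.1%.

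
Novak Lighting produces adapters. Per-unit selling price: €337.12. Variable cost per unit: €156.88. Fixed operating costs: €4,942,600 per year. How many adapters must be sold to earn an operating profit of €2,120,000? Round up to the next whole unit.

39,185 adapters

Contribution margin per unit = €337.12 − €156.88 = €180.24.
Need Q such that Q × €180.24 − €4,942,600 = €2,120,000, i.e. Q = €7,062,600 / €180.24 = 39,184.42 → 39,185.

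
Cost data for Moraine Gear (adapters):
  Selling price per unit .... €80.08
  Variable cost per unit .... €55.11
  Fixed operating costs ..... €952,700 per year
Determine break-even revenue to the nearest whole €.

€3,055,355

Contribution margin per unit = €80.08 − €55.11 = €24.97, a CM ratio of €24.97 ÷ €80.08 = 0.3118.
Break-even sales = FC ÷ CM ratio = €952,700 × €80.08 / €24.97 = €3,055,355.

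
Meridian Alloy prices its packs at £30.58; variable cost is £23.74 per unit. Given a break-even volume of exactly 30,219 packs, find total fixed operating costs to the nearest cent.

Each unit contributes £30.58 − £23.74 = £6.84.
Fixed costs = break-even units × CM = 30,219 × £6.84 = £206,697.96.

£206,697.96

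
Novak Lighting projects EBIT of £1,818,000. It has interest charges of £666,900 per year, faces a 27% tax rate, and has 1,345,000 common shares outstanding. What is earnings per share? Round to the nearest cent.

£0.62

Interest = £666,900.00, so EBT = £1,818,000 − £666,900.00 = £1,151,100.00.
After tax at 27%: net income = £1,151,100.00 × 0.73 = £840,303.00.
Per share: £840,303.00 / 1,345,000 shares = £0.62.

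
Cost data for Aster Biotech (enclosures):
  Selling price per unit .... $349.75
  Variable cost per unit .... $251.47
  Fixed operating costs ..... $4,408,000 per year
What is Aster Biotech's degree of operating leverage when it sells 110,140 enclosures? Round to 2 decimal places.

1.69

Total contribution margin = 110,140 × $98.28 = $10,824,559.20.
Subtracting fixed costs: EBIT = $10,824,559.20 − $4,408,000 = $6,416,559.20.
DOL = contribution ÷ EBIT = $10,824,559.20 ÷ $6,416,559.20 = 1.6870.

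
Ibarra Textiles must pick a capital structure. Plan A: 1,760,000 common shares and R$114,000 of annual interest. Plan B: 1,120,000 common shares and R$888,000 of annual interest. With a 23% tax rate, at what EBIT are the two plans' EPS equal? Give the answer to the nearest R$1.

At indifference, (EBIT − 114,000)(1 − t)/1,760,000 = (EBIT − 888,000)(1 − t)/1,120,000.
The (1 − t) factor cancels: (EBIT − 114,000) × 1,120,000 = (EBIT − 888,000) × 1,760,000.
Solving, EBIT = (888,000·1,760,000 − 114,000·1,120,000) / (1,760,000 − 1,120,000) = 1,435,200,000,000 / 640,000 = 2,242,500.00.

R$2,242,500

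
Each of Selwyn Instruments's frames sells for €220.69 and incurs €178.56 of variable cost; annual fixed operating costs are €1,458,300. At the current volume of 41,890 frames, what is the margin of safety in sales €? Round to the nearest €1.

€1,605,677

Contribution margin per unit = €220.69 − €178.56 = €42.13. Break-even units = €1,458,300 ÷ €42.13 = 34,614.29; break-even revenue = 34,614.29 × €220.69 = €7,639,027.46.
Actual sales revenue = 41,890 × €220.69 = €9,244,704.10.
Margin of safety = €9,244,704.10 − €7,639,027.46 = €1,605,677.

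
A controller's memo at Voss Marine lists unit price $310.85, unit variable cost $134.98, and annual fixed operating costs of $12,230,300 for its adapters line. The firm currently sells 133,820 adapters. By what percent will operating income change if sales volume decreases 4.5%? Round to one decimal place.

-9.4%

At 133,820 units, contribution = 133,820 × $175.87 = $23,534,923.40.
Operating income = contribution − fixed costs = $23,534,923.40 − $12,230,300 = $11,304,623.40.
So DOL = total CM / EBIT = $23,534,923.40 / $11,304,623.40 = 2.0819.
So EBIT moves 2.0819 × (-4.5%) = -9.4%.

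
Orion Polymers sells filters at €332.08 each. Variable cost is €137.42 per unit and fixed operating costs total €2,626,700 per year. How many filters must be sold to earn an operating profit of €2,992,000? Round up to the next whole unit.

Each unit contributes €332.08 − €137.42 = €194.66.
Units = (FC + target) / CM = (€2,626,700 + €2,992,000) / €194.66 = 28,864.17, so 28,865 filters.

28,865 filters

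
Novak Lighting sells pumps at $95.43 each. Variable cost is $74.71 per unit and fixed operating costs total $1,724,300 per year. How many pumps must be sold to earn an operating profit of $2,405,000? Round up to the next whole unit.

199,291 pumps

Unit CM = price − variable cost = $95.43 − $74.71 = $20.72.
Required volume = (fixed costs + target profit) ÷ CM = ($1,724,300 + $2,405,000) ÷ $20.72 = 199,290.54, so 199,291 pumps.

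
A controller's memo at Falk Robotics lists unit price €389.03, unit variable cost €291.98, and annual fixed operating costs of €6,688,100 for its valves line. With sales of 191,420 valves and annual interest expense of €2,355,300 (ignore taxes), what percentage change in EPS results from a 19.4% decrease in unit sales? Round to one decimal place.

-37.8%

Total contribution margin = 191,420 × €97.05 = €18,577,311.00.
Operating income = contribution − fixed costs = €18,577,311.00 − €6,688,100 = €11,889,211.00.
Interest = €2,355,300.00, so EBIT − I = €9,533,911.00.
Degree of combined leverage = contribution ÷ (EBIT − I) = €18,577,311.00 ÷ €9,533,911.00 = 1.9486.
%ΔEPS = DCL × %ΔSales = 1.9486 × -19.4% = -37.8%.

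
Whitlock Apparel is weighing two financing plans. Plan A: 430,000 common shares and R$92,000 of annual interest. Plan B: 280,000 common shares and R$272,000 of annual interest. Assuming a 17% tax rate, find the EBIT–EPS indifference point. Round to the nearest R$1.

At indifference, (EBIT − 92,000)(1 − t)/430,000 = (EBIT − 272,000)(1 − t)/280,000.
Cancelling (1 − t) and cross-multiplying: 280,000·(EBIT − 92,000) = 430,000·(EBIT − 272,000).
Solving, EBIT = (272,000·430,000 − 92,000·280,000) / (430,000 − 280,000) = 91,200,000,000 / 150,000 = 608,000.00.

R$608,000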